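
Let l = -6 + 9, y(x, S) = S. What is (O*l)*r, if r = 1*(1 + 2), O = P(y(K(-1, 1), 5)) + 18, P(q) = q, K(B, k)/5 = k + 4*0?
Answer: 207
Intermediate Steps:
K(B, k) = 5*k (K(B, k) = 5*(k + 4*0) = 5*(k + 0) = 5*k)
l = 3
O = 23 (O = 5 + 18 = 23)
r = 3 (r = 1*3 = 3)
(O*l)*r = (23*3)*3 = 69*3 = 207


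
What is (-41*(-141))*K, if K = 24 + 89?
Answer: 653253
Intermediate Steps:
K = 113
(-41*(-141))*K = -41*(-141)*113 = 5781*113 = 653253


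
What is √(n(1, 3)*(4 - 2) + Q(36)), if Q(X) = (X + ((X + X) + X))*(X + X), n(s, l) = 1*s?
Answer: √10370 ≈ 101.83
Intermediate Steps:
n(s, l) = s
Q(X) = 8*X² (Q(X) = (X + (2*X + X))*(2*X) = (X + 3*X)*(2*X) = (4*X)*(2*X) = 8*X²)
√(n(1, 3)*(4 - 2) + Q(36)) = √(1*(4 - 2) + 8*36²) = √(1*2 + 8*1296) = √(2 + 10368) = √10370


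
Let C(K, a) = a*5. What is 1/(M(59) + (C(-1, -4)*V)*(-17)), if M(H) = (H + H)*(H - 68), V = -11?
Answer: -1/4802 ≈ -0.00020825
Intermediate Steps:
C(K, a) = 5*a
M(H) = 2*H*(-68 + H) (M(H) = (2*H)*(-68 + H) = 2*H*(-68 + H))
1/(M(59) + (C(-1, -4)*V)*(-17)) = 1/(2*59*(-68 + 59) + ((5*(-4))*(-11))*(-17)) = 1/(2*59*(-9) - 20*(-11)*(-17)) = 1/(-1062 + 220*(-17)) = 1/(-1062 - 3740) = 1/(-4802) = -1/4802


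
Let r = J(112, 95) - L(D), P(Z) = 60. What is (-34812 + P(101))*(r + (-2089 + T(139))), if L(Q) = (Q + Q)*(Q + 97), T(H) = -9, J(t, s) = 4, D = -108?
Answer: 155341440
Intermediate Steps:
L(Q) = 2*Q*(97 + Q) (L(Q) = (2*Q)*(97 + Q) = 2*Q*(97 + Q))
r = -2372 (r = 4 - 2*(-108)*(97 - 108) = 4 - 2*(-108)*(-11) = 4 - 1*2376 = 4 - 2376 = -2372)
(-34812 + P(101))*(r + (-2089 + T(139))) = (-34812 + 60)*(-2372 + (-2089 - 9)) = -34752*(-2372 - 2098) = -34752*(-4470) = 155341440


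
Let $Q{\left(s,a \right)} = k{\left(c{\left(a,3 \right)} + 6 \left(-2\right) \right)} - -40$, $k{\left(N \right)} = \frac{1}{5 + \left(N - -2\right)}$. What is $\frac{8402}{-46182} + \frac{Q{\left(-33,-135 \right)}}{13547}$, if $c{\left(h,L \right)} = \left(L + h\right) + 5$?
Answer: $- \frac{821149735}{4587935396} \approx -0.17898$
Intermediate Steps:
$c{\left(h,L \right)} = 5 + L + h$
$k{\left(N \right)} = \frac{1}{7 + N}$ ($k{\left(N \right)} = \frac{1}{5 + \left(N + 2\right)} = \frac{1}{5 + \left(2 + N\right)} = \frac{1}{7 + N}$)
$Q{\left(s,a \right)} = 40 + \frac{1}{3 + a}$ ($Q{\left(s,a \right)} = \frac{1}{7 + \left(\left(5 + 3 + a\right) + 6 \left(-2\right)\right)} - -40 = \frac{1}{7 + \left(\left(8 + a\right) - 12\right)} + 40 = \frac{1}{7 + \left(-4 + a\right)} + 40 = \frac{1}{3 + a} + 40 = 40 + \frac{1}{3 + a}$)
$\frac{8402}{-46182} + \frac{Q{\left(-33,-135 \right)}}{13547} = \frac{8402}{-46182} + \frac{\frac{1}{3 - 135} \left(121 + 40 \left(-135\right)\right)}{13547} = 8402 \left(- \frac{1}{46182}\right) + \frac{121 - 5400}{-132} \cdot \frac{1}{13547} = - \frac{4201}{23091} + \left(- \frac{1}{132}\right) \left(-5279\right) \frac{1}{13547} = - \frac{4201}{23091} + \frac{5279}{132} \cdot \frac{1}{13547} = - \frac{4201}{23091} + \frac{5279}{1788204} = - \frac{821149735}{4587935396}$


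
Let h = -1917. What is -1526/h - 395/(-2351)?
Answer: 4344841/4506867 ≈ 0.96405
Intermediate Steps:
-1526/h - 395/(-2351) = -1526/(-1917) - 395/(-2351) = -1526*(-1/1917) - 395*(-1/2351) = 1526/1917 + 395/2351 = 4344841/4506867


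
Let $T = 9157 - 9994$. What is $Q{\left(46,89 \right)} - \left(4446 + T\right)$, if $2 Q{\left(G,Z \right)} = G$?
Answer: $-3586$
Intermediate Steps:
$Q{\left(G,Z \right)} = \frac{G}{2}$
$T = -837$ ($T = 9157 - 9994 = -837$)
$Q{\left(46,89 \right)} - \left(4446 + T\right) = \frac{1}{2} \cdot 46 - 3609 = 23 + \left(-4446 + 837\right) = 23 - 3609 = -3586$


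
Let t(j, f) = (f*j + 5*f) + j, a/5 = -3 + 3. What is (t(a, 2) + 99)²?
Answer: 11881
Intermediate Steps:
a = 0 (a = 5*(-3 + 3) = 5*0 = 0)
t(j, f) = j + 5*f + f*j (t(j, f) = (5*f + f*j) + j = j + 5*f + f*j)
(t(a, 2) + 99)² = ((0 + 5*2 + 2*0) + 99)² = ((0 + 10 + 0) + 99)² = (10 + 99)² = 109² = 11881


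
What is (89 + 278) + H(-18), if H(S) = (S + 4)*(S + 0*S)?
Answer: 619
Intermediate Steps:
H(S) = S*(4 + S) (H(S) = (4 + S)*(S + 0) = (4 + S)*S = S*(4 + S))
(89 + 278) + H(-18) = (89 + 278) - 18*(4 - 18) = 367 - 18*(-14) = 367 + 252 = 619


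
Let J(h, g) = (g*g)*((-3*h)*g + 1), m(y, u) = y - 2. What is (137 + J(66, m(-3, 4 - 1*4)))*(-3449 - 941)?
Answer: -109363680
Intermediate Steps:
m(y, u) = -2 + y
J(h, g) = g**2*(1 - 3*g*h) (J(h, g) = g**2*(-3*g*h + 1) = g**2*(1 - 3*g*h))
(137 + J(66, m(-3, 4 - 1*4)))*(-3449 - 941) = (137 + (-2 - 3)**2*(1 - 3*(-2 - 3)*66))*(-3449 - 941) = (137 + (-5)**2*(1 - 3*(-5)*66))*(-4390) = (137 + 25*(1 + 990))*(-4390) = (137 + 25*991)*(-4390) = (137 + 24775)*(-4390) = 24912*(-4390) = -109363680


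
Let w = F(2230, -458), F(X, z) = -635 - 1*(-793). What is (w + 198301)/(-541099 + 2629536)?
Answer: 198459/2088437 ≈ 0.095028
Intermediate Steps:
F(X, z) = 158 (F(X, z) = -635 + 793 = 158)
w = 158
(w + 198301)/(-541099 + 2629536) = (158 + 198301)/(-541099 + 2629536) = 198459/2088437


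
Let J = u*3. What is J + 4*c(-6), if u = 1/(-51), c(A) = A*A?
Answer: 2447/17 ≈ 143.94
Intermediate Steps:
c(A) = A**2
u = -1/51 ≈ -0.019608
J = -1/17 (J = -1/51*3 = -1/17 ≈ -0.058824)
J + 4*c(-6) = -1/17 + 4*(-6)**2 = -1/17 + 4*36 = -1/17 + 144 = 2447/17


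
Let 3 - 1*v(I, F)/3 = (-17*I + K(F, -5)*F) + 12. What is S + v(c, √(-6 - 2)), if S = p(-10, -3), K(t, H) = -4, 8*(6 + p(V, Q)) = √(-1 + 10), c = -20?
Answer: -8421/8 + 24*I*√2 ≈ -1052.6 + 33.941*I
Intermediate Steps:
p(V, Q) = -45/8 (p(V, Q) = -6 + √(-1 + 10)/8 = -6 + √9/8 = -6 + (⅛)*3 = -6 + 3/8 = -45/8)
S = -45/8 ≈ -5.6250
v(I, F) = -27 + 12*F + 51*I (v(I, F) = 9 - 3*((-17*I - 4*F) + 12) = 9 - 3*(12 - 17*I - 4*F) = 9 + (-36 + 12*F + 51*I) = -27 + 12*F + 51*I)
S + v(c, √(-6 - 2)) = -45/8 + (-27 + 12*√(-6 - 2) + 51*(-20)) = -45/8 + (-27 + 12*√(-8) - 1020) = -45/8 + (-27 + 12*(2*I*√2) - 1020) = -45/8 + (-27 + 24*I*√2 - 1020) = -45/8 + (-1047 + 24*I*√2) = -8421/8 + 24*I*√2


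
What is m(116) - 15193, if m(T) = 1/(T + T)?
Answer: -3524775/232 ≈ -15193.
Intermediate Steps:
m(T) = 1/(2*T)
m(116) - 15193 = (½)/116 - 15193 = (½)*(1/116) - 15193 = 1/232 - 15193 = -3524775/232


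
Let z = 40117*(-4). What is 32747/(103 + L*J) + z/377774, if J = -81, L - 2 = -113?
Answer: 5455834593/1717738378 ≈ 3.1762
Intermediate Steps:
L = -111 (L = 2 - 113 = -111)
z = -160468
32747/(103 + L*J) + z/377774 = 32747/(103 - 111*(-81)) - 160468/377774 = 32747/(103 + 8991) - 160468*1/377774 = 32747/9094 - 80234/188887 = 5455834593/1717738378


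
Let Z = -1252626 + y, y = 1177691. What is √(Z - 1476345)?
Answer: 4*I*√96955 ≈ 1245.5*I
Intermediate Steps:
Z = -74935 (Z = -1252626 + 1177691 = -74935)
√(Z - 1476345) = √(-74935 - 1476345) = √(-1551280) = 4*I*√96955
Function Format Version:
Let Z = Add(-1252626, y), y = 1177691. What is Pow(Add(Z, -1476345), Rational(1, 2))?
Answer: Mul(4, I, Pow(96955, Rational(1, 2))) ≈ Mul(1245.5, I)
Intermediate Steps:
Z = -74935 (Z = Add(-1252626, 1177691) = -74935)
Pow(Add(Z, -1476345), Rational(1, 2)) = Pow(Add(-74935, -1476345), Rational(1, 2)) = Pow(-1551280, Rational(1, 2)) = Mul(4, I, Pow(96955, Rational(1, 2)))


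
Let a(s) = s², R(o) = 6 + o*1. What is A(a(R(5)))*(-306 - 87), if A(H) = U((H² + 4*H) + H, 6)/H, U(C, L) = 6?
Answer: -2358/121 ≈ -19.488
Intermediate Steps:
R(o) = 6 + o
A(H) = 6/H
A(a(R(5)))*(-306 - 87) = (6/((6 + 5)²))*(-306 - 87) = (6/(11²))*(-393) = (6/121)*(-393) = -2358/121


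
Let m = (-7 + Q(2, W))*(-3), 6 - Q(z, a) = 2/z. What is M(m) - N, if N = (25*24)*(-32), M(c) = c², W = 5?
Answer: 19236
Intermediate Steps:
Q(z, a) = 6 - 2/z
m = 6 (m = (-7 + (6 - 2/2))*(-3) = (-7 + (6 - 2*½))*(-3) = (-7 + (6 - 1))*(-3) = (-7 + 5)*(-3) = -2*(-3) = 6)
N = -19200 (N = 600*(-32) = -19200)
M(m) - N = 6² - 1*(-19200) = 36 + 19200 = 19236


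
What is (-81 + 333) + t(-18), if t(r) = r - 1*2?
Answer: 232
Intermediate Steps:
t(r) = -2 + r (t(r) = r - 2 = -2 + r)
(-81 + 333) + t(-18) = (-81 + 333) + (-2 - 18) = 252 - 20 = 232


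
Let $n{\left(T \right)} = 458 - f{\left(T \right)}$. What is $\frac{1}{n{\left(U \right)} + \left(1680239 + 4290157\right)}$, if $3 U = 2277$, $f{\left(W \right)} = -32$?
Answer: $\frac{1}{5970886} \approx 1.6748 \cdot 10^{-7}$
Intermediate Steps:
$U = 759$ ($U = \frac{1}{3} \cdot 2277 = 759$)
$n{\left(T \right)} = 490$ ($n{\left(T \right)} = 458 - -32 = 458 + 32 = 490$)
$\frac{1}{n{\left(U \right)} + \left(1680239 + 4290157\right)} = \frac{1}{490 + \left(1680239 + 4290157\right)} = \frac{1}{490 + 5970396} = \frac{1}{5970886}$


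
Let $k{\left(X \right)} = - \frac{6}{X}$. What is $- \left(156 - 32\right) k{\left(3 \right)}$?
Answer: $248$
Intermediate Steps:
$- \left(156 - 32\right) k{\left(3 \right)} = - \left(156 - 32\right) \left(- \frac{6}{3}\right) = - \left(156 - 32\right) \left(\left(-6\right) \frac{1}{3}\right) = - 124 \left(-2\right) = \left(-1\right) \left(-248\right) = 248$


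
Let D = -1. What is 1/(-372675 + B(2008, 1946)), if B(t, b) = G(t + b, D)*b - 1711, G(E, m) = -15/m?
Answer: -1/345196 ≈ -2.8969e-6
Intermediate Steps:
B(t, b) = -1711 + 15*b (B(t, b) = (-15/(-1))*b - 1711 = (-15*(-1))*b - 1711 = 15*b - 1711 = -1711 + 15*b)
1/(-372675 + B(2008, 1946)) = 1/(-372675 + (-1711 + 15*1946)) = 1/(-372675 + (-1711 + 29190)) = 1/(-372675 + 27479) = 1/(-345196) = -1/345196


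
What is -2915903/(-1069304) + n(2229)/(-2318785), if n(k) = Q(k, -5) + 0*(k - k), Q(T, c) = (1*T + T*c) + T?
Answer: 6768502573703/2479486075640 ≈ 2.7298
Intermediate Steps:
Q(T, c) = 2*T + T*c (Q(T, c) = (T + T*c) + T = 2*T + T*c)
n(k) = -3*k (n(k) = k*(2 - 5) + 0*(k - k) = k*(-3) + 0*0 = -3*k + 0 = -3*k)
-2915903/(-1069304) + n(2229)/(-2318785) = -2915903/(-1069304) - 3*2229/(-2318785) = -2915903*(-1/1069304) - 6687*(-1/2318785) = 2915903/1069304 + 6687/2318785 = 6768502573703/2479486075640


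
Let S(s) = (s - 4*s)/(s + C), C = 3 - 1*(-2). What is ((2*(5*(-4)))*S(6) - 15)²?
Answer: 308025/121 ≈ 2545.7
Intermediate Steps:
C = 5 (C = 3 + 2 = 5)
S(s) = -3*s/(5 + s) (S(s) = (s - 4*s)/(s + 5) = (-3*s)/(5 + s) = -3*s/(5 + s))
((2*(5*(-4)))*S(6) - 15)² = ((2*(5*(-4)))*(-3*6/(5 + 6)) - 15)² = ((2*(-20))*(-3*6/11) - 15)² = (-(-120)*6/11 - 15)² = (-40*(-18/11) - 15)² = (720/11 - 15)² = (555/11)² = 308025/121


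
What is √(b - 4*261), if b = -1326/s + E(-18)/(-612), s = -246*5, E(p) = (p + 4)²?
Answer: 2*I*√28508425655/10455 ≈ 32.299*I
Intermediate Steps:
E(p) = (4 + p)²
s = -1230
b = 23768/31365 (b = -1326/(-1230) + (4 - 18)²/(-612) = -1326*(-1/1230) + (-14)²*(-1/612) = 221/205 + 196*(-1/612) = 221/205 - 49/153 = 23768/31365 ≈ 0.75779)
√(b - 4*261) = √(23768/31365 - 4*261) = √(23768/31365 - 1044) = √(-32721292/31365) = 2*I*√28508425655/10455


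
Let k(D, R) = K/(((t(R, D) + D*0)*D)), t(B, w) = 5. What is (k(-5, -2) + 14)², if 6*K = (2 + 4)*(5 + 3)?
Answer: 116964/625 ≈ 187.14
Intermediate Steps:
K = 8 (K = ((2 + 4)*(5 + 3))/6 = (6*8)/6 = (⅙)*48 = 8)
k(D, R) = 8/(5*D) (k(D, R) = 8/(((5 + D*0)*D)) = 8/(((5 + 0)*D)) = 8/((5*D)) = 8*(1/(5*D)) = 8/(5*D))
(k(-5, -2) + 14)² = ((8/5)/(-5) + 14)² = ((8/5)*(-⅕) + 14)² = (-8/25 + 14)² = (342/25)² = 116964/625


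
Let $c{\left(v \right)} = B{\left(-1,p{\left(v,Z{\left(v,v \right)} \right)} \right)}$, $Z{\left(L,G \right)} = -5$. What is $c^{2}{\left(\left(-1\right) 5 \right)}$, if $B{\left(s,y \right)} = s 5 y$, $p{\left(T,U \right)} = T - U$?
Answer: $0$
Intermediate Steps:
$B{\left(s,y \right)} = 5 s y$
$c{\left(v \right)} = -25 - 5 v$ ($c{\left(v \right)} = 5 \left(-1\right) \left(v - -5\right) = 5 \left(-1\right) \left(v + 5\right) = 5 \left(-1\right) \left(5 + v\right) = -25 - 5 v$)
$c^{2}{\left(\left(-1\right) 5 \right)} = \left(-25 - 5 \left(\left(-1\right) 5\right)\right)^{2} = \left(-25 - -25\right)^{2} = \left(-25 + 25\right)^{2} = 0^{2} = 0$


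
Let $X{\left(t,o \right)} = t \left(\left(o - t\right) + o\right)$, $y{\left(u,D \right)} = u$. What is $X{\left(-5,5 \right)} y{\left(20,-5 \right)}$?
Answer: $-1500$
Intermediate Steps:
$X{\left(t,o \right)} = t \left(- t + 2 o\right)$
$X{\left(-5,5 \right)} y{\left(20,-5 \right)} = - 5 \left(\left(-1\right) \left(-5\right) + 2 \cdot 5\right) 20 = - 5 \left(5 + 10\right) 20 = \left(-5\right) 15 \cdot 20 = \left(-75\right) 20 = -1500$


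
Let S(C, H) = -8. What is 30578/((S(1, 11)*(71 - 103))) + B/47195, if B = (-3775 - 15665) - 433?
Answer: 719020611/6040960 ≈ 119.02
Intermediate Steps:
B = -19873 (B = -19440 - 433 = -19873)
30578/((S(1, 11)*(71 - 103))) + B/47195 = 30578/((-8*(71 - 103))) - 19873/47195 = 30578/((-8*(-32))) - 19873*1/47195 = 30578/256 - 19873/47195 = 30578*(1/256) - 19873/47195 = 15289/128 - 19873/47195 = 719020611/6040960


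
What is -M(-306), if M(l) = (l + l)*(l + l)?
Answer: -374544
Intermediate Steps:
M(l) = 4*l**2 (M(l) = (2*l)*(2*l) = 4*l**2)
-M(-306) = -4*(-306)**2 = -4*93636 = -1*374544 = -374544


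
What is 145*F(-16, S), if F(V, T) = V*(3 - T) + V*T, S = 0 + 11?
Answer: -6960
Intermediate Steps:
S = 11
F(V, T) = T*V + V*(3 - T) (F(V, T) = V*(3 - T) + T*V = T*V + V*(3 - T))
145*F(-16, S) = 145*(3*(-16)) = 145*(-48) = -6960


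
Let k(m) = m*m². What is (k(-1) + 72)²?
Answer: 5041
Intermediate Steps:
k(m) = m³
(k(-1) + 72)² = ((-1)³ + 72)² = (-1 + 72)² = 71² = 5041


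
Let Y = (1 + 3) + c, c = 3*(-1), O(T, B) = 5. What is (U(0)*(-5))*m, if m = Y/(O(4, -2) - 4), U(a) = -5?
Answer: 25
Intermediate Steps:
c = -3
Y = 1 (Y = (1 + 3) - 3 = 4 - 3 = 1)
m = 1 (m = 1/(5 - 4) = 1/1 = 1*1 = 1)
(U(0)*(-5))*m = -5*(-5)*1 = 25*1 = 25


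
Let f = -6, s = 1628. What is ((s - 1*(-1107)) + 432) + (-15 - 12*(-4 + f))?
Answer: 3272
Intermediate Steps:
((s - 1*(-1107)) + 432) + (-15 - 12*(-4 + f)) = ((1628 - 1*(-1107)) + 432) + (-15 - 12*(-4 - 6)) = ((1628 + 1107) + 432) + (-15 - 12*(-10)) = (2735 + 432) + (-15 + 120) = 3167 + 105 = 3272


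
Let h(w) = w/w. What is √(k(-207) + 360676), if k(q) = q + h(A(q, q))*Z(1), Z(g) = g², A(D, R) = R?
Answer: √360470 ≈ 600.39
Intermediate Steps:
h(w) = 1
k(q) = 1 + q (k(q) = q + 1*1² = q + 1*1 = q + 1 = 1 + q)
√(k(-207) + 360676) = √((1 - 207) + 360676) = √(-206 + 360676) = √360470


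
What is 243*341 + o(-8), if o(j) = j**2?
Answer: 82927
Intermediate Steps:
243*341 + o(-8) = 243*341 + (-8)**2 = 82863 + 64 = 82927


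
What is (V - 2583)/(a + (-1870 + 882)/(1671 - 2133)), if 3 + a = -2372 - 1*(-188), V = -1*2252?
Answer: 1116885/504703 ≈ 2.2130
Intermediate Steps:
V = -2252
a = -2187 (a = -3 + (-2372 - 1*(-188)) = -3 + (-2372 + 188) = -3 - 2184 = -2187)
(V - 2583)/(a + (-1870 + 882)/(1671 - 2133)) = (-2252 - 2583)/(-2187 + (-1870 + 882)/(1671 - 2133)) = -4835/(-2187 - 988/(-462)) = -4835/(-2187 - 988*(-1/462)) = -4835/(-2187 + 494/231) = -4835/(-504703/231) = -4835*(-231/504703) = 1116885/504703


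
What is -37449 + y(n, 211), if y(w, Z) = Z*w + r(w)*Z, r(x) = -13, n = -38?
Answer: -48210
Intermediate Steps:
y(w, Z) = -13*Z + Z*w (y(w, Z) = Z*w - 13*Z = -13*Z + Z*w)
-37449 + y(n, 211) = -37449 + 211*(-13 - 38) = -37449 + 211*(-51) = -37449 - 10761 = -48210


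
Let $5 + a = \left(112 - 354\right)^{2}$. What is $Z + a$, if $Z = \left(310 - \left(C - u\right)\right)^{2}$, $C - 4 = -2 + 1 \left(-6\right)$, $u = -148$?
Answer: $86115$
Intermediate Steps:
$a = 58559$ ($a = -5 + \left(112 - 354\right)^{2} = -5 + \left(-242\right)^{2} = -5 + 58564 = 58559$)
$C = -4$ ($C = 4 + \left(-2 + 1 \left(-6\right)\right) = 4 - 8 = -4$)
$Z = 27556$ ($Z = \left(310 - 144\right)^{2} = 166^{2} = 27556$)
$Z + a = 27556 + 58559 = 86115$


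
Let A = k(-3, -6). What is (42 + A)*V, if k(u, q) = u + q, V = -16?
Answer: -528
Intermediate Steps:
k(u, q) = q + u
A = -9 (A = -6 - 3 = -9)
(42 + A)*V = (42 - 9)*(-16) = 33*(-16) = -528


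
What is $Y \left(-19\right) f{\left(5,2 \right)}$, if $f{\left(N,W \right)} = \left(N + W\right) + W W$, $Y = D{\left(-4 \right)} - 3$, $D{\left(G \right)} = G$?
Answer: $1463$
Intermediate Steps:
$Y = -7$ ($Y = -4 - 3 = -7$)
$f{\left(N,W \right)} = N + W + W^{2}$ ($f{\left(N,W \right)} = \left(N + W\right) + W^{2} = N + W + W^{2}$)
$Y \left(-19\right) f{\left(5,2 \right)} = \left(-7\right) \left(-19\right) \left(5 + 2 + 2^{2}\right) = 133 \left(5 + 2 + 4\right) = 133 \cdot 11 = 1463$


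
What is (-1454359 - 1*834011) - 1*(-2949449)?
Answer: 661079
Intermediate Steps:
(-1454359 - 1*834011) - 1*(-2949449) = (-1454359 - 834011) + 2949449 = -2288370 + 2949449 = 661079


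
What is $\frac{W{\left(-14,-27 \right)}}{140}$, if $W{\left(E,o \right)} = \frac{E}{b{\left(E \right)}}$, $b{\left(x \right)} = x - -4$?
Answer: $\frac{1}{100} \approx 0.01$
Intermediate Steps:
$b{\left(x \right)} = 4 + x$ ($b{\left(x \right)} = x + 4 = 4 + x$)
$W{\left(E,o \right)} = \frac{E}{4 + E}$
$\frac{W{\left(-14,-27 \right)}}{140} = \frac{\left(-14\right) \frac{1}{4 - 14}}{140} = - \frac{14}{-10} \cdot \frac{1}{140} = \left(-14\right) \left(- \frac{1}{10}\right) \frac{1}{140} = \frac{7}{5} \cdot \frac{1}{140} = \frac{1}{100}$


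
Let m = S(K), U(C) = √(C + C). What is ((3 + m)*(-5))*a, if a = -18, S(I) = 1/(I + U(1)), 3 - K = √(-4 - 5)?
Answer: 90*(10 - 9*I + 3*√2)/(3 + √2 - 3*I) ≈ 283.95 + 9.4786*I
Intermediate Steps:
U(C) = √2*√C (U(C) = √(2*C) = √2*√C)
K = 3 - 3*I (K = 3 - √(-4 - 5) = 3 - √(-9) = 3 - 3*I ≈ 3.0 - 3.0*I)
S(I) = 1/(I + √2) (S(I) = 1/(I + √2*√1) = 1/(I + √2*1) = 1/(I + √2))
m = 1/(3 + √2 - 3*I) (m = 1/((3 - 3*I) + √2) = 1/(3 + √2 - 3*I) ≈ 0.15496 + 0.10532*I)
((3 + m)*(-5))*a = ((3 + 1/(3 + √2 - 3*I))*(-5))*(-18) = (-15 - 5/(3 + √2 - 3*I))*(-18) = 270 + 90/(3 + √2 - 3*I)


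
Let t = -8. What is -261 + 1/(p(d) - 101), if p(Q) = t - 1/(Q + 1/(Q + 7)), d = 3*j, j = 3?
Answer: -4129426/15821 ≈ -261.01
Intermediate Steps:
d = 9 (d = 3*3 = 9)
p(Q) = -8 - 1/(Q + 1/(7 + Q)) (p(Q) = -8 - 1/(Q + 1/(Q + 7)) = -8 - 1/(Q + 1/(7 + Q)))
-261 + 1/(p(d) - 101) = -261 + 1/((-15 - 57*9 - 8*9²)/(1 + 9² + 7*9) - 101) = -261 + 1/((-15 - 513 - 8*81)/(1 + 81 + 63) - 101) = -261 + 1/((-15 - 513 - 648)/145 - 101) = -261 + 1/((1/145)*(-1176) - 101) = -261 + 1/(-1176/145 - 101) = -261 + 1/(-15821/145) = -261 - 145/15821 = -4129426/15821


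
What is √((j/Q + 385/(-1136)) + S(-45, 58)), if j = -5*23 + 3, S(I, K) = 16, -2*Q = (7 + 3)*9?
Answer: √329378585/4260 ≈ 4.2603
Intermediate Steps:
Q = -45 (Q = -(7 + 3)*9/2 = -5*9 = -½*90 = -45)
j = -112 (j = -115 + 3 = -112)
√((j/Q + 385/(-1136)) + S(-45, 58)) = √((-112/(-45) + 385/(-1136)) + 16) = √((-112*(-1/45) + 385*(-1/1136)) + 16) = √((112/45 - 385/1136) + 16) = √(109907/51120 + 16) = √(927827/51120) = √329378585/4260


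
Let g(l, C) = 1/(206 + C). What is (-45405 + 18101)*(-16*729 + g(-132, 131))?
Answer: 107325662168/337 ≈ 3.1847e+8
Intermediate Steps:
(-45405 + 18101)*(-16*729 + g(-132, 131)) = (-45405 + 18101)*(-16*729 + 1/(206 + 131)) = -27304*(-11664 + 1/337) = -27304*(-3930767/337) = 107325662168/337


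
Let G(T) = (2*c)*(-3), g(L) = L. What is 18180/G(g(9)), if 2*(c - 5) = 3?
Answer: -6060/13 ≈ -466.15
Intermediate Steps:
c = 13/2 (c = 5 + (½)*3 = 5 + 3/2 = 13/2 ≈ 6.5000)
G(T) = -39 (G(T) = (2*(13/2))*(-3) = 13*(-3) = -39)
18180/G(g(9)) = 18180/(-39) = 18180*(-1/39) = -6060/13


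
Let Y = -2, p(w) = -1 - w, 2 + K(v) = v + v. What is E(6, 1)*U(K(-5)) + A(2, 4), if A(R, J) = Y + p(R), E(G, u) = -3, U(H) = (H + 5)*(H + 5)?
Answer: -152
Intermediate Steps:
K(v) = -2 + 2*v (K(v) = -2 + (v + v) = -2 + 2*v)
U(H) = (5 + H)² (U(H) = (5 + H)*(5 + H) = (5 + H)²)
A(R, J) = -3 - R (A(R, J) = -2 + (-1 - R) = -3 - R)
E(6, 1)*U(K(-5)) + A(2, 4) = -3*(5 + (-2 + 2*(-5)))² + (-3 - 1*2) = -3*(5 + (-2 - 10))² + (-3 - 2) = -3*(5 - 12)² - 5 = -3*(-7)² - 5 = -3*49 - 5 = -147 - 5 = -152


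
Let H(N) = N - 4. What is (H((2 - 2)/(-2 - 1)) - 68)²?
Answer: 5184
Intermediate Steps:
H(N) = -4 + N
(H((2 - 2)/(-2 - 1)) - 68)² = ((-4 + (2 - 2)/(-2 - 1)) - 68)² = ((-4 + 0/(-3)) - 68)² = ((-4 + 0*(-⅓)) - 68)² = ((-4 + 0) - 68)² = (-4 - 68)² = (-72)² = 5184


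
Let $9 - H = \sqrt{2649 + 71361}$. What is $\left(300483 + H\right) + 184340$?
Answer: $484832 - \sqrt{74010} \approx 4.8456 \cdot 10^{5}$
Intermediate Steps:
$H = 9 - \sqrt{74010}$ ($H = 9 - \sqrt{2649 + 71361} = 9 - \sqrt{74010} \approx -263.05$)
$\left(300483 + H\right) + 184340 = \left(300483 + \left(9 - \sqrt{74010}\right)\right) + 184340 = \left(300492 - \sqrt{74010}\right) + 184340 = 484832 - \sqrt{74010}$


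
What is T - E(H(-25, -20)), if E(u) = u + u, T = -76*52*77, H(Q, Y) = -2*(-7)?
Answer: -304332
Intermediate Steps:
H(Q, Y) = 14
T = -304304 (T = -3952*77 = -304304)
E(u) = 2*u
T - E(H(-25, -20)) = -304304 - 2*14 = -304304 - 1*28 = -304304 - 28 = -304332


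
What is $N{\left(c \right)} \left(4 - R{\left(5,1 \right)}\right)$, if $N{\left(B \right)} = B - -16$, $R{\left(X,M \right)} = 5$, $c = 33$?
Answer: $-49$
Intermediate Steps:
$N{\left(B \right)} = 16 + B$ ($N{\left(B \right)} = B + 16 = 16 + B$)
$N{\left(c \right)} \left(4 - R{\left(5,1 \right)}\right) = \left(16 + 33\right) \left(4 - 5\right) = 49 \left(4 - 5\right) = 49 \left(-1\right) = -49$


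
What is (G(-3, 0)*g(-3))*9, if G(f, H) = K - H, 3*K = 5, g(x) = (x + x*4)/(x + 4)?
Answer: -225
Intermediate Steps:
g(x) = 5*x/(4 + x) (g(x) = (x + 4*x)/(4 + x) = (5*x)/(4 + x) = 5*x/(4 + x))
K = 5/3 (K = (⅓)*5 = 5/3 ≈ 1.6667)
G(f, H) = 5/3 - H
(G(-3, 0)*g(-3))*9 = ((5/3 - 1*0)*(5*(-3)/(4 - 3)))*9 = ((5/3 + 0)*(5*(-3)/1))*9 = (5*(5*(-3)*1)/3)*9 = ((5/3)*(-15))*9 = -25*9 = -225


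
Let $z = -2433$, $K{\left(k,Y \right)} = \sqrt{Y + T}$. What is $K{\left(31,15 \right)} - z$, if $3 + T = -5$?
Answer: $2433 + \sqrt{7} \approx 2435.6$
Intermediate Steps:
$T = -8$ ($T = -3 - 5 = -8$)
$K{\left(k,Y \right)} = \sqrt{-8 + Y}$ ($K{\left(k,Y \right)} = \sqrt{Y - 8} = \sqrt{-8 + Y}$)
$K{\left(31,15 \right)} - z = \sqrt{-8 + 15} - -2433 = \sqrt{7} + 2433 = 2433 + \sqrt{7}$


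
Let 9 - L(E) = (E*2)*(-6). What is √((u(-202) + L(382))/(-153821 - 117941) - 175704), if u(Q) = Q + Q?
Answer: I*√12976547078700394/271762 ≈ 419.17*I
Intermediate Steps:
u(Q) = 2*Q
L(E) = 9 + 12*E (L(E) = 9 - E*2*(-6) = 9 - 2*E*(-6) = 9 - (-12)*E = 9 + 12*E)
√((u(-202) + L(382))/(-153821 - 117941) - 175704) = √((2*(-202) + (9 + 12*382))/(-153821 - 117941) - 175704) = √((-404 + (9 + 4584))/(-271762) - 175704) = √((-404 + 4593)*(-1/271762) - 175704) = √(4189*(-1/271762) - 175704) = √(-4189/271762 - 175704) = √(-47749674637/271762) = I*√12976547078700394/271762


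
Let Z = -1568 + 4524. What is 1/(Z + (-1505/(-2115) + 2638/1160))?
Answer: 245340/725957557 ≈ 0.00033795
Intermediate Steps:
Z = 2956
1/(Z + (-1505/(-2115) + 2638/1160)) = 1/(2956 + (-1505/(-2115) + 2638/1160)) = 1/(2956 + (-1505*(-1/2115) + 2638*(1/1160))) = 1/(2956 + (301/423 + 1319/580)) = 1/(2956 + 732517/245340) = 1/(725957557/245340) = 245340/725957557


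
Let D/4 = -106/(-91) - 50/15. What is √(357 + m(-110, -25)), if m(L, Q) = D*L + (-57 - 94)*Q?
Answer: 2*√94766217/273 ≈ 71.317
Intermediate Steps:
D = -2368/273 (D = 4*(-106/(-91) - 50/15) = 4*(-106*(-1/91) - 50*1/15) = 4*(106/91 - 10/3) = 4*(-592/273) = -2368/273 ≈ -8.6740)
m(L, Q) = -151*Q - 2368*L/273 (m(L, Q) = -2368*L/273 + (-57 - 94)*Q = -2368*L/273 - 151*Q = -151*Q - 2368*L/273)
√(357 + m(-110, -25)) = √(357 + (-151*(-25) - 2368/273*(-110))) = √(357 + (3775 + 260480/273)) = √(357 + 1291055/273) = √(1388516/273) = 2*√94766217/273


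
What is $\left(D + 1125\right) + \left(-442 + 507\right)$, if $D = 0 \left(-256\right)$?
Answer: $1190$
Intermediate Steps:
$D = 0$
$\left(D + 1125\right) + \left(-442 + 507\right) = \left(0 + 1125\right) + \left(-442 + 507\right) = 1125 + 65 = 1190$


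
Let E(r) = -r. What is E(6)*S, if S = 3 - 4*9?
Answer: 198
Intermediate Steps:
S = -33 (S = 3 - 36 = -33)
E(6)*S = -1*6*(-33) = -6*(-33) = 198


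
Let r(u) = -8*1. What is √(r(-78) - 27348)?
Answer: 2*I*√6839 ≈ 165.4*I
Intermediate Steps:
r(u) = -8
√(r(-78) - 27348) = √(-8 - 27348) = √(-27356) = 2*I*√6839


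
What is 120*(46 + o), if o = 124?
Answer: 20400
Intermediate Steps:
120*(46 + o) = 120*(46 + 124) = 120*170 = 20400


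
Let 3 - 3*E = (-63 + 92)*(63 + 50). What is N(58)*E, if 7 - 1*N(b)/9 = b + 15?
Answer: 648252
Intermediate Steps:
N(b) = -72 - 9*b (N(b) = 63 - 9*(b + 15) = 63 - 9*(15 + b) = 63 + (-135 - 9*b) = -72 - 9*b)
E = -3274/3 (E = 1 - (-63 + 92)*(63 + 50)/3 = 1 - 29*113/3 = 1 - 1/3*3277 = 1 - 3277/3 = -3274/3 ≈ -1091.3)
N(58)*E = (-72 - 9*58)*(-3274/3) = (-72 - 522)*(-3274/3) = -594*(-3274/3) = 648252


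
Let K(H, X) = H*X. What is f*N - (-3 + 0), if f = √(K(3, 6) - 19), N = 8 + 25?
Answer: 3 + 33*I ≈ 3.0 + 33.0*I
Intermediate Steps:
N = 33
f = I (f = √(3*6 - 19) = √(18 - 19) = √(-1) = I ≈ 1.0*I)
f*N - (-3 + 0) = I*33 - (-3 + 0) = 33*I - 1*(-3) = 33*I + 3 = 3 + 33*I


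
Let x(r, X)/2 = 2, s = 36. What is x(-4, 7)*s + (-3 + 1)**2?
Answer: 148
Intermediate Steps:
x(r, X) = 4 (x(r, X) = 2*2 = 4)
x(-4, 7)*s + (-3 + 1)**2 = 4*36 + (-3 + 1)**2 = 144 + (-2)**2 = 144 + 4 = 148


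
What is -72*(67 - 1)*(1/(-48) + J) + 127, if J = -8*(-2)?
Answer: -75806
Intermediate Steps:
J = 16
-72*(67 - 1)*(1/(-48) + J) + 127 = -72*(67 - 1)*(1/(-48) + 16) + 127 = -4752*(-1/48 + 16) + 127 = -4752*767/48 + 127 = -72*8437/8 + 127 = -75933 + 127 = -75806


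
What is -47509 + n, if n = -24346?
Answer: -71855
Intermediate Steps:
-47509 + n = -47509 - 24346 = -71855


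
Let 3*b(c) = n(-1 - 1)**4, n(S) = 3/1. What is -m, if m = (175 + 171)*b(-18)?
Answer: -9342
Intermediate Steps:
n(S) = 3 (n(S) = 3*1 = 3)
b(c) = 27 (b(c) = (1/3)*3**4 = (1/3)*81 = 27)
m = 9342 (m = (175 + 171)*27 = 346*27 = 9342)
-m = -1*9342 = -9342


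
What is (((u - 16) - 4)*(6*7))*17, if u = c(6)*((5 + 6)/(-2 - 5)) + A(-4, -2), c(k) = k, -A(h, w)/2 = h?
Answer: -15300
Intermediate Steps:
A(h, w) = -2*h
u = -10/7 (u = 6*((5 + 6)/(-2 - 5)) - 2*(-4) = 6*(11/(-7)) + 8 = 6*(11*(-⅐)) + 8 = 6*(-11/7) + 8 = -66/7 + 8 = -10/7 ≈ -1.4286)
(((u - 16) - 4)*(6*7))*17 = (((-10/7 - 16) - 4)*(6*7))*17 = ((-122/7 - 4)*42)*17 = -150/7*42*17 = -900*17 = -15300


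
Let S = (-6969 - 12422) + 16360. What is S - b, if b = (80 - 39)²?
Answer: -4712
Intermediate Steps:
b = 1681 (b = 41² = 1681)
S = -3031 (S = -19391 + 16360 = -3031)
S - b = -3031 - 1*1681 = -3031 - 1681 = -4712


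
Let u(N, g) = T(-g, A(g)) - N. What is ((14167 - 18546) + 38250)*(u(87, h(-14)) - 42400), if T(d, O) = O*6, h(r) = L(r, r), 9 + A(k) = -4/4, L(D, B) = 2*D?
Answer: -1441109437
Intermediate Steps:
A(k) = -10 (A(k) = -9 - 4/4 = -9 - 4*1/4 = -9 - 1 = -10)
h(r) = 2*r
T(d, O) = 6*O
u(N, g) = -60 - N (u(N, g) = 6*(-10) - N = -60 - N)
((14167 - 18546) + 38250)*(u(87, h(-14)) - 42400) = ((14167 - 18546) + 38250)*((-60 - 1*87) - 42400) = (-4379 + 38250)*((-60 - 87) - 42400) = 33871*(-147 - 42400) = 33871*(-42547) = -1441109437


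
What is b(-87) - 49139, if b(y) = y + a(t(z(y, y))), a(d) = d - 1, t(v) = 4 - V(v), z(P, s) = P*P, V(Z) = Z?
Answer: -56792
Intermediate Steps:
z(P, s) = P²
t(v) = 4 - v
a(d) = -1 + d
b(y) = 3 + y - y² (b(y) = y + (-1 + (4 - y²)) = y + (3 - y²) = 3 + y - y²)
b(-87) - 49139 = (3 - 87 - 1*(-87)²) - 49139 = (3 - 87 - 1*7569) - 49139 = (3 - 87 - 7569) - 49139 = -7653 - 49139 = -56792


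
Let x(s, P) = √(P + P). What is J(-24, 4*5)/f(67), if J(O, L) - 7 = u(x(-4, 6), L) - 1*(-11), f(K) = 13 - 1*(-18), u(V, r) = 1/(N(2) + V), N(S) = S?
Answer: 71/124 + √3/124 ≈ 0.58655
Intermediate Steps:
x(s, P) = √2*√P (x(s, P) = √(2*P) = √2*√P)
u(V, r) = 1/(2 + V)
f(K) = 31 (f(K) = 13 + 18 = 31)
J(O, L) = 18 + 1/(2 + 2*√3) (J(O, L) = 7 + (1/(2 + √2*√6) - 1*(-11)) = 7 + (1/(2 + 2*√3) + 11) = 7 + (11 + 1/(2 + 2*√3)) = 18 + 1/(2 + 2*√3))
J(-24, 4*5)/f(67) = (71/4 + √3/4)/31 = (71/4 + √3/4)*(1/31) = 71/124 + √3/124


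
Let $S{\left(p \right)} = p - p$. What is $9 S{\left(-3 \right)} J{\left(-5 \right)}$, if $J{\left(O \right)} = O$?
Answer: $0$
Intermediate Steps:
$S{\left(p \right)} = 0$
$9 S{\left(-3 \right)} J{\left(-5 \right)} = 9 \cdot 0 \left(-5\right) = 0 \left(-5\right) = 0$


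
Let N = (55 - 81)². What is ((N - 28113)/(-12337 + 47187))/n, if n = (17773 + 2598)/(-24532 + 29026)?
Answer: -61650939/354964675 ≈ -0.17368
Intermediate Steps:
n = 20371/4494 ≈ 4.5329
N = 676 (N = (-26)² = 676)
((N - 28113)/(-12337 + 47187))/n = ((676 - 28113)/(-12337 + 47187))/(20371/4494) = -27437/34850*(4494/20371) = -27437*1/34850*(4494/20371) = -27437/34850*4494/20371 = -61650939/354964675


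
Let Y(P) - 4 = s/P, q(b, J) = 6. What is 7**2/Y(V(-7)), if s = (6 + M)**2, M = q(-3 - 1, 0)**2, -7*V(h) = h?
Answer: 49/1768 ≈ 0.027715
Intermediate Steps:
V(h) = -h/7
M = 36 (M = 6**2 = 36)
s = 1764 (s = (6 + 36)**2 = 42**2 = 1764)
Y(P) = 4 + 1764/P
7**2/Y(V(-7)) = 7**2/(4 + 1764/((-1/7*(-7)))) = 49/(4 + 1764/1) = 49/(4 + 1764*1) = 49/(4 + 1764) = 49/1768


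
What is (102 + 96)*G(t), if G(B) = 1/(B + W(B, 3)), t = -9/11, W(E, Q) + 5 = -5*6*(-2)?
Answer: 1089/298 ≈ 3.6544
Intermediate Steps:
W(E, Q) = 55 (W(E, Q) = -5 - 5*6*(-2) = -5 - 30*(-2) = -5 + 60 = 55)
t = -9/11 (t = -9*1/11 = -9/11 ≈ -0.81818)
G(B) = 1/(55 + B) (G(B) = 1/(B + 55) = 1/(55 + B))
(102 + 96)*G(t) = (102 + 96)/(55 - 9/11) = 198/(596/11) = 198*(11/596) = 1089/298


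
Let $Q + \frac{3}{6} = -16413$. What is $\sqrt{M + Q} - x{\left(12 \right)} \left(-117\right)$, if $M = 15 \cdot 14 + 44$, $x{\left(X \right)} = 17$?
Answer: $1989 + \frac{9 i \sqrt{798}}{2} \approx 1989.0 + 127.12 i$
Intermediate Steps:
$Q = - \frac{32827}{2}$ ($Q = - \frac{1}{2} - 16413 = - \frac{32827}{2} \approx -16414.0$)
$M = 254$ ($M = 210 + 44 = 254$)
$\sqrt{M + Q} - x{\left(12 \right)} \left(-117\right) = \sqrt{254 - \frac{32827}{2}} - 17 \left(-117\right) = \sqrt{- \frac{32319}{2}} - -1989 = \frac{9 i \sqrt{798}}{2} + 1989 = 1989 + \frac{9 i \sqrt{798}}{2}$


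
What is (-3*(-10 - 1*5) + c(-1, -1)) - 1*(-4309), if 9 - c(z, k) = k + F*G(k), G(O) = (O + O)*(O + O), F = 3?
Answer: 4352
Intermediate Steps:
G(O) = 4*O² (G(O) = (2*O)*(2*O) = 4*O²)
c(z, k) = 9 - k - 12*k² (c(z, k) = 9 - (k + 3*(4*k²)) = 9 - (k + 12*k²) = 9 + (-k - 12*k²) = 9 - k - 12*k²)
(-3*(-10 - 1*5) + c(-1, -1)) - 1*(-4309) = (-3*(-10 - 1*5) + (9 - 1*(-1) - 12*(-1)²)) - 1*(-4309) = (-3*(-10 - 5) + (9 + 1 - 12*1)) + 4309 = (-3*(-15) + (9 + 1 - 12)) + 4309 = (45 - 2) + 4309 = 43 + 4309 = 4352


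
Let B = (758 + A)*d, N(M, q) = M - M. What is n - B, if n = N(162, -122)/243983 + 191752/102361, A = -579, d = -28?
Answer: 513225084/102361 ≈ 5013.9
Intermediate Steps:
N(M, q) = 0
n = 191752/102361 (n = 0/243983 + 191752/102361 = 0*(1/243983) + 191752*(1/102361) = 0 + 191752/102361 = 191752/102361 ≈ 1.8733)
B = -5012 (B = (758 - 579)*(-28) = 179*(-28) = -5012)
n - B = 191752/102361 - 1*(-5012) = 191752/102361 + 5012 = 513225084/102361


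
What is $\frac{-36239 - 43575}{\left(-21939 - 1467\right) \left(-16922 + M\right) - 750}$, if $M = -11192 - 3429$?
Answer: $- \frac{39907}{369147354} \approx -0.00010811$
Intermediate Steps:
$M = -14621$
$\frac{-36239 - 43575}{\left(-21939 - 1467\right) \left(-16922 + M\right) - 750} = \frac{-36239 - 43575}{\left(-21939 - 1467\right) \left(-16922 - 14621\right) - 750} = - \frac{79814}{\left(-23406\right) \left(-31543\right) - 750} = - \frac{79814}{738295458 - 750} = - \frac{79814}{738294708} = \left(-79814\right) \frac{1}{738294708} = - \frac{39907}{369147354}$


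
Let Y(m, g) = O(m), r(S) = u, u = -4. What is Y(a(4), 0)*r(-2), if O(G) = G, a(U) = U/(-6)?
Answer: 8/3 ≈ 2.6667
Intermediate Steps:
a(U) = -U/6 (a(U) = U*(-⅙) = -U/6)
r(S) = -4
Y(m, g) = m
Y(a(4), 0)*r(-2) = -⅙*4*(-4) = -⅔*(-4) = 8/3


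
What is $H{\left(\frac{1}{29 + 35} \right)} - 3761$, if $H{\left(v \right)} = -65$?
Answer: $-3826$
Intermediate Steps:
$H{\left(\frac{1}{29 + 35} \right)} - 3761 = -65 - 3761 = -3826$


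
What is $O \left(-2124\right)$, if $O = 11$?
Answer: $-23364$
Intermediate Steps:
$O \left(-2124\right) = 11 \left(-2124\right) = -23364$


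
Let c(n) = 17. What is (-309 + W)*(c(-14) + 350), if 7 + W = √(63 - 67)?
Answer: -115972 + 734*I ≈ -1.1597e+5 + 734.0*I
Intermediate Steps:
W = -7 + 2*I (W = -7 + √(63 - 67) = -7 + √(-4) = -7 + 2*I ≈ -7.0 + 2.0*I)
(-309 + W)*(c(-14) + 350) = (-309 + (-7 + 2*I))*(17 + 350) = (-316 + 2*I)*367 = -115972 + 734*I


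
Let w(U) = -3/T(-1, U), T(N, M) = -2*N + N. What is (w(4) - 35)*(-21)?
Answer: 798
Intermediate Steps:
T(N, M) = -N
w(U) = -3 (w(U) = -3/((-1*(-1))) = -3/1 = -3*1 = -3)
(w(4) - 35)*(-21) = (-3 - 35)*(-21) = -38*(-21) = 798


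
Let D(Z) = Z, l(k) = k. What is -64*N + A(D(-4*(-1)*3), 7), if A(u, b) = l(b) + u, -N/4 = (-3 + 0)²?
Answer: 2323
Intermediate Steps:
N = -36 (N = -4*(-3 + 0)² = -4*(-3)² = -4*9 = -36)
A(u, b) = b + u
-64*N + A(D(-4*(-1)*3), 7) = -64*(-36) + (7 - 4*(-1)*3) = 2304 + (7 + 4*3) = 2304 + (7 + 12) = 2304 + 19 = 2323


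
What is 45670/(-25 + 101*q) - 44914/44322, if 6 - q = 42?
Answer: -1094307947/81131421 ≈ -13.488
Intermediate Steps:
q = -36 (q = 6 - 1*42 = 6 - 42 = -36)
45670/(-25 + 101*q) - 44914/44322 = 45670/(-25 + 101*(-36)) - 44914/44322 = 45670/(-25 - 3636) - 44914*1/44322 = 45670/(-3661) - 22457/22161 = 45670*(-1/3661) - 22457/22161 = -45670/3661 - 22457/22161 = -1094307947/81131421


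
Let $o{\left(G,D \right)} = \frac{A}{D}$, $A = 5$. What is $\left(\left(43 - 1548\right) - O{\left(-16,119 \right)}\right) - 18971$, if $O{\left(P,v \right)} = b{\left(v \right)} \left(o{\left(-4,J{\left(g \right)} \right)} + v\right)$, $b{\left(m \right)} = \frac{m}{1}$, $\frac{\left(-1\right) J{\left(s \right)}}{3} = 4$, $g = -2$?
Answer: $- \frac{415049}{12} \approx -34587.0$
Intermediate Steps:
$J{\left(s \right)} = -12$ ($J{\left(s \right)} = \left(-3\right) 4 = -12$)
$o{\left(G,D \right)} = \frac{5}{D}$
$b{\left(m \right)} = m$ ($b{\left(m \right)} = m 1 = m$)
$O{\left(P,v \right)} = v \left(- \frac{5}{12} + v\right)$ ($O{\left(P,v \right)} = v \left(\frac{5}{-12} + v\right) = v \left(5 \left(- \frac{1}{12}\right) + v\right) = v \left(- \frac{5}{12} + v\right)$)
$\left(\left(43 - 1548\right) - O{\left(-16,119 \right)}\right) - 18971 = \left(\left(43 - 1548\right) - \frac{1}{12} \cdot 119 \left(-5 + 12 \cdot 119\right)\right) - 18971 = \left(\left(43 - 1548\right) - \frac{1}{12} \cdot 119 \left(-5 + 1428\right)\right) - 18971 = \left(-1505 - \frac{1}{12} \cdot 119 \cdot 1423\right) - 18971 = \left(-1505 - \frac{169337}{12}\right) - 18971 = - \frac{187397}{12} - 18971 = - \frac{415049}{12}$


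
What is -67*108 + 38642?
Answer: 31406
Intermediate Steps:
-67*108 + 38642 = -7236 + 38642 = 31406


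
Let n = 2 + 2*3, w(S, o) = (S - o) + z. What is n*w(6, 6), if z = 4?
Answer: 32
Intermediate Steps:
w(S, o) = 4 + S - o (w(S, o) = (S - o) + 4 = 4 + S - o)
n = 8 (n = 2 + 6 = 8)
n*w(6, 6) = 8*(4 + 6 - 1*6) = 8*(4 + 6 - 6) = 8*4 = 32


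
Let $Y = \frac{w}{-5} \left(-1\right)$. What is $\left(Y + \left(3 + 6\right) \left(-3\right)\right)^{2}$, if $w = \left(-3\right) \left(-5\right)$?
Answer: $576$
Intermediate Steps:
$w = 15$
$Y = 3$ ($Y = \frac{1}{-5} \cdot 15 \left(-1\right) = \left(- \frac{1}{5}\right) 15 \left(-1\right) = \left(-3\right) \left(-1\right) = 3$)
$\left(Y + \left(3 + 6\right) \left(-3\right)\right)^{2} = \left(3 + \left(3 + 6\right) \left(-3\right)\right)^{2} = \left(3 + 9 \left(-3\right)\right)^{2} = \left(3 - 27\right)^{2} = \left(-24\right)^{2} = 576$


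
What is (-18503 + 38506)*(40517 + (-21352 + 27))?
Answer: 383897576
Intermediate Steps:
(-18503 + 38506)*(40517 + (-21352 + 27)) = 20003*(40517 - 21325) = 20003*19192 = 383897576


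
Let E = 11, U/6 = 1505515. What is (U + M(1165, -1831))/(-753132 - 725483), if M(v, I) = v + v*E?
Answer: -1809414/295723 ≈ -6.1186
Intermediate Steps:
U = 9033090 (U = 6*1505515 = 9033090)
M(v, I) = 12*v (M(v, I) = v + v*11 = v + 11*v = 12*v)
(U + M(1165, -1831))/(-753132 - 725483) = (9033090 + 12*1165)/(-753132 - 725483) = (9033090 + 13980)/(-1478615) = 9047070*(-1/1478615) = -1809414/295723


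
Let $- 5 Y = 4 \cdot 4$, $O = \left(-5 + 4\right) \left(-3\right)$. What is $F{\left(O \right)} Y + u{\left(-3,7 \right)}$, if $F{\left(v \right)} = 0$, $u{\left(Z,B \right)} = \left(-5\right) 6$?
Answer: $-30$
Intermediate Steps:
$u{\left(Z,B \right)} = -30$
$O = 3$ ($O = \left(-1\right) \left(-3\right) = 3$)
$Y = - \frac{16}{5}$ ($Y = - \frac{4 \cdot 4}{5} = \left(- \frac{1}{5}\right) 16 = - \frac{16}{5} \approx -3.2$)
$F{\left(O \right)} Y + u{\left(-3,7 \right)} = 0 \left(- \frac{16}{5}\right) - 30 = 0 - 30 = -30$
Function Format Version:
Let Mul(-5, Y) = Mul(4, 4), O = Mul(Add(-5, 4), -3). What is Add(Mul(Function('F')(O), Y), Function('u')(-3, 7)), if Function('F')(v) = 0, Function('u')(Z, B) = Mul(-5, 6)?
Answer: -30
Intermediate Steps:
Function('u')(Z, B) = -30
O = 3 (O = Mul(-1, -3) = 3)
Y = Rational(-16, 5) (Y = Mul(Rational(-1, 5), Mul(4, 4)) = Mul(Rational(-1, 5), 16) = Rational(-16, 5) ≈ -3.2000)
Add(Mul(Function('F')(O), Y), Function('u')(-3, 7)) = Add(Mul(0, Rational(-16, 5)), -30) = Add(0, -30) = -30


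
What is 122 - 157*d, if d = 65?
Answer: -10083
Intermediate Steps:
122 - 157*d = 122 - 157*65 = 122 - 10205 = -10083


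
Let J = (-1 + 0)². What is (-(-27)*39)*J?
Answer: 1053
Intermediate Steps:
J = 1 (J = (-1)² = 1)
(-(-27)*39)*J = -(-27)*39*1 = -27*(-39)*1 = 1053*1 = 1053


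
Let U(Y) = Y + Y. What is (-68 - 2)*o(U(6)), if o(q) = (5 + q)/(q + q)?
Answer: -595/12 ≈ -49.583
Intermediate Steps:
U(Y) = 2*Y
o(q) = (5 + q)/(2*q) (o(q) = (5 + q)/((2*q)) = (5 + q)*(1/(2*q)) = (5 + q)/(2*q))
(-68 - 2)*o(U(6)) = (-68 - 2)*((5 + 2*6)/(2*((2*6)))) = -35*(5 + 12)/12 = -35*17/12 = -70*17/24 = -595/12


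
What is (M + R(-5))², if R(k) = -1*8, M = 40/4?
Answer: 4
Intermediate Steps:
M = 10 (M = 40*(¼) = 10)
R(k) = -8
(M + R(-5))² = (10 - 8)² = 2² = 4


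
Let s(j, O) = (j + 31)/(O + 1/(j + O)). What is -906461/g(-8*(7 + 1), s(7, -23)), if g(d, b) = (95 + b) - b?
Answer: -906461/95 ≈ -9541.7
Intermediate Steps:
s(j, O) = (31 + j)/(O + 1/(O + j))
g(d, b) = 95
-906461/g(-8*(7 + 1), s(7, -23)) = -906461/95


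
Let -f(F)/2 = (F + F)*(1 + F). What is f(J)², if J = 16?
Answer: 1183744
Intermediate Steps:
f(F) = -4*F*(1 + F) (f(F) = -2*(F + F)*(1 + F) = -2*2*F*(1 + F) = -4*F*(1 + F))
f(J)² = (-4*16*(1 + 16))² = (-4*16*17)² = (-1088)² = 1183744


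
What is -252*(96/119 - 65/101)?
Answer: -70596/1717 ≈ -41.116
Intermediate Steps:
-252*(96/119 - 65/101) = -252*1961/12019 = -70596/1717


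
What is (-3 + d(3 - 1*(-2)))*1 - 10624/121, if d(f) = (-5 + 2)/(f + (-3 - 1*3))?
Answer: -10624/121 ≈ -87.802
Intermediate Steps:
d(f) = -3/(-6 + f) (d(f) = -3/(f + (-3 - 3)) = -3/(f - 6) = -3/(-6 + f))
(-3 + d(3 - 1*(-2)))*1 - 10624/121 = (-3 - 3/(-6 + (3 - 1*(-2))))*1 - 10624/121 = (-3 - 3/(-6 + (3 + 2)))*1 - 10624/121 = (-3 - 3/(-6 + 5))*1 - 128*83/121 = (-3 - 3/(-1))*1 - 10624/121 = (-3 - 3*(-1))*1 - 10624/121 = (-3 + 3)*1 - 10624/121 = 0*1 - 10624/121 = 0 - 10624/121 = -10624/121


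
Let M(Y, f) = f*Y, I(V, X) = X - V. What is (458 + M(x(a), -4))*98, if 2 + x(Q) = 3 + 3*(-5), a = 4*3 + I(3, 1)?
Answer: 50372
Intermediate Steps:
a = 10 (a = 4*3 + (1 - 1*3) = 12 + (1 - 3) = 12 - 2 = 10)
x(Q) = -14 (x(Q) = -2 + (3 + 3*(-5)) = -2 + (3 - 15) = -2 - 12 = -14)
M(Y, f) = Y*f
(458 + M(x(a), -4))*98 = (458 - 14*(-4))*98 = (458 + 56)*98 = 514*98 = 50372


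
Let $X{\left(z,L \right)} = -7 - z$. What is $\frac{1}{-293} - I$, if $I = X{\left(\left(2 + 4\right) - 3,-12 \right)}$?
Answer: $\frac{2929}{293} \approx 9.9966$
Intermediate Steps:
$I = -10$ ($I = -7 - \left(\left(2 + 4\right) - 3\right) = -7 - \left(6 - 3\right) = -7 - 3 = -10$)
$\frac{1}{-293} - I = \frac{1}{-293} - -10 = - \frac{1}{293} + 10 = \frac{2929}{293}$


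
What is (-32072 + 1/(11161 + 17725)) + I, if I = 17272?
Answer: -427512799/28886 ≈ -14800.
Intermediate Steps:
(-32072 + 1/(11161 + 17725)) + I = (-32072 + 1/(11161 + 17725)) + 17272 = (-32072 + 1/28886) + 17272 = -926431791/28886 + 17272 = -427512799/28886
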